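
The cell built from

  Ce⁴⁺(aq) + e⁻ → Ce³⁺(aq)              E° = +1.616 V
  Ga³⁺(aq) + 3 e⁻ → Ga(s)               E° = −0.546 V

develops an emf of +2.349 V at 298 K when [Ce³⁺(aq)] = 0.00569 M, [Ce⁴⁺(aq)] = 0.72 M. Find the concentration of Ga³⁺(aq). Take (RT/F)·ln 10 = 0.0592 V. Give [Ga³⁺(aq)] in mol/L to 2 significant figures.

The Ce⁴⁺/Ce³⁺ couple has the larger reduction potential, so it is the cathode: E°cell = +1.616 − (−0.546) = +2.162 V and n = 3.
Since E = E° − (0.0592/n)·log Q, log Q = n(E° − E)/0.0592 = −9.476.
Balancing electrons gives 3 Ce⁴⁺(aq) + Ga(s) → 3 Ce³⁺(aq) + Ga³⁺(aq); thus Q = ([Ce³⁺(aq)]^3·[Ga³⁺(aq)]) / [Ce⁴⁺(aq)]^3.
Isolating [Ga³⁺(aq)] in Q = 10^{−9.476} yields log [Ga³⁺(aq)] = −3.169, i.e. 0.00068 M.

0.00068 M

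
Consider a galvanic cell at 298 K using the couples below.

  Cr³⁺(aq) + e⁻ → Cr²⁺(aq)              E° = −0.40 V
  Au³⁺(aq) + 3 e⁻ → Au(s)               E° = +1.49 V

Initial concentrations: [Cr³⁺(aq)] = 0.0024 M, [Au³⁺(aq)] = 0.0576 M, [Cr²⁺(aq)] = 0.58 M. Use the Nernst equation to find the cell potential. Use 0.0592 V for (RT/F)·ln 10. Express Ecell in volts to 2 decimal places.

Au³⁺/Au is reduced (cathode, E° = +1.49 V) and Cr³⁺/Cr²⁺ is oxidized (anode).
E°cell = +1.49 − (−0.40) = +1.89 V, with n = 3 electrons transferred.
For the overall reaction Au³⁺(aq) + 3 Cr²⁺(aq) → Au(s) + 3 Cr³⁺(aq), Q = [Cr³⁺(aq)]^3 / ([Au³⁺(aq)]·[Cr²⁺(aq)]^3) = 1.23×10^−6, giving log Q = −5.910.
By the Nernst equation, E = +1.89 − (0.0592/3)·(−5.910) = +2.01 V.

+2.01 V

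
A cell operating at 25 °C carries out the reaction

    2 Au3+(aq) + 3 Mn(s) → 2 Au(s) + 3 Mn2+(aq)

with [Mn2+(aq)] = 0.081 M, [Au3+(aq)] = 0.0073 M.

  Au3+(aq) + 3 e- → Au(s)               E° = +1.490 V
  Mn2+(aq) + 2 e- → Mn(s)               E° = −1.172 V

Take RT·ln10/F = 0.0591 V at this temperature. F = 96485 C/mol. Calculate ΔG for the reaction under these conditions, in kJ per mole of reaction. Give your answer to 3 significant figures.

−1540 kJ/mol

The standard cell potential is +1.490 − (−1.172) = +2.662 V, with n = 6 electrons in the balanced equation.
Q = [Mn2+(aq)]^3 / [Au3+(aq)]^2 = 9.97, so log Q = 0.999 and E = +2.662 − (0.0591/6)(0.999) = +2.6522 V.
ΔG = −nFE = −(6)(96485)(+2.6522) J/mol = −1540 kJ/mol.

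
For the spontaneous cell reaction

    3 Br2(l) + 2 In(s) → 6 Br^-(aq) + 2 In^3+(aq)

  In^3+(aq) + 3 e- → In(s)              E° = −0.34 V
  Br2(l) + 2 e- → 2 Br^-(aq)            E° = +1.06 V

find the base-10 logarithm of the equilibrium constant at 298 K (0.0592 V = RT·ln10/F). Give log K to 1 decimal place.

log K = 141.9

The Br₂/Br⁻ couple is reduced (cathode); E°cell = +1.06 − (−0.34) = +1.40 V with n = 6.
At equilibrium E = 0, so log K = nE°cell / 0.0592 = (6)(+1.40) / 0.0592 = 141.9.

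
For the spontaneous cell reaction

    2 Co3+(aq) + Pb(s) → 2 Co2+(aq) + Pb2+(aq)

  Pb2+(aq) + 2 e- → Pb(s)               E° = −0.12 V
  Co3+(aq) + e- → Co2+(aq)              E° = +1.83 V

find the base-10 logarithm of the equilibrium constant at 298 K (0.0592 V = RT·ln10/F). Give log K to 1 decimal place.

The Co³⁺/Co²⁺ couple is reduced (cathode); E°cell = +1.83 − (−0.12) = +1.95 V with n = 2.
At equilibrium E = 0, so log K = nE°cell / 0.0592 = (2)(+1.95) / 0.0592 = 65.9.

log K = 65.9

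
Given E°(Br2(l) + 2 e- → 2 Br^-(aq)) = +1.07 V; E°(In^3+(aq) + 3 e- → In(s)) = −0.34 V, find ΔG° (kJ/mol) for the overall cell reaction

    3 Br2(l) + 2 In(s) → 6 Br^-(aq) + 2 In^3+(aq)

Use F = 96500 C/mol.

In the reaction as written Br2(l) is reduced, so the Br₂/Br⁻ couple is the cathode and In³⁺/In is the anode.
E°cell = +1.07 − (−0.34) = +1.41 V; balancing electrons gives n = 6.
ΔG° = −nFE°cell = −(6)(96500)(+1.41) J/mol = −816 kJ/mol.

−816 kJ/mol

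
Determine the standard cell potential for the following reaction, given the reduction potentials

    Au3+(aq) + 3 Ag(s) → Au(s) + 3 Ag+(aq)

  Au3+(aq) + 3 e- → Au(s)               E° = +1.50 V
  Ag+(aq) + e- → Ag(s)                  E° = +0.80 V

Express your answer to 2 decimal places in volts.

In the reaction as written, Au3+(aq) is reduced (cathode) and Ag+(aq) is produced by oxidation at the anode.
E°cell = E°(cathode) − E°(anode) = +1.50 − (+0.80) = +0.70 V.
The positive value indicates the reaction is spontaneous as written.

+0.70 V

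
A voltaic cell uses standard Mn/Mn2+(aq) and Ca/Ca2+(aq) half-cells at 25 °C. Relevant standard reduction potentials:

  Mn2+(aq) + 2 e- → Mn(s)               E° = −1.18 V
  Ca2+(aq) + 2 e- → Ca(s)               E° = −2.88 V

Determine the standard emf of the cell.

+1.70 V

Of the two couples in this cell, the one with the more positive reduction potential is reduced at the cathode: here that is Mn²⁺/Mn (−1.18 V); Ca²⁺/Ca (−2.88 V) is the anode.
E°cell = E°(cathode) − E°(anode) = −1.18 − (−2.88) = +1.70 V.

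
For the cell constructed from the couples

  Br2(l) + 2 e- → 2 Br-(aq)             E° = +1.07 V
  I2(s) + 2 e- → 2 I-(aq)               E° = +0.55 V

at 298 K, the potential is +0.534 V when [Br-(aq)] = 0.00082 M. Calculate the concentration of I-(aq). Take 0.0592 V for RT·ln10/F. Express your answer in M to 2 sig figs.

The Br₂/Br⁻ couple has the larger reduction potential, so it is the cathode: E°cell = +1.07 − (+0.55) = +0.52 V and n = 2.
From the Nernst equation, log Q = n(E° − E)/0.0592 = 2·(+0.52 − (+0.534))/0.0592 = −0.473.
The balanced reaction is Br2(l) + 2 I-(aq) → 2 Br-(aq) + I2(s), so Q = [Br-(aq)]^2 / [I-(aq)]^2.
Isolating [I-(aq)] in Q = 10^{−0.473} yields log [I-(aq)] = −2.850, i.e. 0.0014 M.

0.0014 M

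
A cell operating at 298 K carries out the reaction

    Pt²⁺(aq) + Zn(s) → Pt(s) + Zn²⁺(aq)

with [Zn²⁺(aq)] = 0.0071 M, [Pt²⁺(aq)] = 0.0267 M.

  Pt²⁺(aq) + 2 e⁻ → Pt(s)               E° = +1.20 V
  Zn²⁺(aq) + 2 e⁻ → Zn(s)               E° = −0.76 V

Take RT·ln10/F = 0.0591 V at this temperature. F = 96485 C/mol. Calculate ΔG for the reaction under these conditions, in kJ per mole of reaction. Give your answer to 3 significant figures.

−382 kJ/mol

With Pt²⁺/Pt reduced at the cathode, E°cell = +1.20 − (−0.76) = +1.96 V and n = 2.
Q = [Zn²⁺(aq)] / [Pt²⁺(aq)] = 0.266, so log Q = −0.575 and E = +1.96 − (0.0591/2)(−0.575) = +1.9770 V.
Then ΔG = −nFE = −2 × 96485 × +1.9770 J/mol = −382 kJ/mol.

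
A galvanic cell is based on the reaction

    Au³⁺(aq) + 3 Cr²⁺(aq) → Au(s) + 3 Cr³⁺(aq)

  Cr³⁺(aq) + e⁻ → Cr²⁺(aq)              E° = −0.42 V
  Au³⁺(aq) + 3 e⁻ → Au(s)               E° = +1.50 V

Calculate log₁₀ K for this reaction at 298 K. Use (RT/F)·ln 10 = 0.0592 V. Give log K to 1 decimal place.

log K = 97.3

The Au³⁺/Au couple is reduced (cathode); E°cell = +1.50 − (−0.42) = +1.92 V with n = 3.
At equilibrium E = 0, so log K = nE°cell / 0.0592 = (3)(+1.92) / 0.0592 = 97.3.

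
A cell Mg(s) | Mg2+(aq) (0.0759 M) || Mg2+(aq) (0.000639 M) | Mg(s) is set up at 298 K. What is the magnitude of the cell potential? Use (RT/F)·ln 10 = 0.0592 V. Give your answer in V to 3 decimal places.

0.061 V

For a concentration cell E°cell = 0, since both electrodes use the same couple.
The compartment with the higher Mg2+(aq) concentration (0.0759 M) acts as the cathode; ions are reduced there and produced at the dilute (0.000639 M) anode.
With n = 2, Ecell = −(0.0592/2)·log([dilute]/[conc]) = −(0.0592/2)·log(0.000639/0.0759) = +0.061 V.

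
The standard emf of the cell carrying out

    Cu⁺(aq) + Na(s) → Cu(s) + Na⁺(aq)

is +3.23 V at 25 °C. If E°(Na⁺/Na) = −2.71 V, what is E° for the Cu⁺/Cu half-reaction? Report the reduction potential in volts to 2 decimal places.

+0.52 V

In the reaction as written the Cu⁺/Cu couple is reduced (cathode) and Na⁺/Na is oxidized (anode), so E°cell = E°(Cu⁺/Cu) − E°(Na⁺/Na).
E°(Cu⁺/Cu) = E°cell + E°(anode) = +3.23 + (−2.71) = +0.52 V.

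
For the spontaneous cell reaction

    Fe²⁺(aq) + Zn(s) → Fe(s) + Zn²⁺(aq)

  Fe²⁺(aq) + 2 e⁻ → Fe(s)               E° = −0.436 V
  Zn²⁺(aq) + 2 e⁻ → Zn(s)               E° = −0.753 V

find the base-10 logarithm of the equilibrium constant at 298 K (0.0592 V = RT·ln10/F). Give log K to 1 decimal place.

The Fe²⁺/Fe couple is reduced (cathode); E°cell = −0.436 − (−0.753) = +0.317 V with n = 2.
At equilibrium E = 0, so log K = nE°cell / 0.0592 = (2)(+0.317) / 0.0592 = 10.7.

log K = 10.7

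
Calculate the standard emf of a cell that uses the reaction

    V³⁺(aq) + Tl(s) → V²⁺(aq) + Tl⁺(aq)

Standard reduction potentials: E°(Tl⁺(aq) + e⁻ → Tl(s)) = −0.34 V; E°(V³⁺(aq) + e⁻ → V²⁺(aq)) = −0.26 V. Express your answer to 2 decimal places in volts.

V³⁺(aq) gains electrons, so the V³⁺/V²⁺ couple is the cathode; the Tl⁺/Tl couple is the anode.
E°cell = E°(cathode) − E°(anode) = −0.26 − (−0.34) = +0.08 V.
The positive value indicates the reaction is spontaneous as written.

+0.08 V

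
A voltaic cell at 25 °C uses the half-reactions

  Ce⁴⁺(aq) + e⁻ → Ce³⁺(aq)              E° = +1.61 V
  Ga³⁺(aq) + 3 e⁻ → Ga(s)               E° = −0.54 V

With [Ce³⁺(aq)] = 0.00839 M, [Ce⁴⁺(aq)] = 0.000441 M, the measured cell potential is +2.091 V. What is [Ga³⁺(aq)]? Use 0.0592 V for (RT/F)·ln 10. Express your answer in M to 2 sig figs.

The Ce⁴⁺/Ce³⁺ couple has the larger reduction potential, so it is the cathode: E°cell = +1.61 − (−0.54) = +2.15 V and n = 3.
Since E = E° − (0.0592/n)·log Q, log Q = n(E° − E)/0.0592 = 2.990.
The balanced reaction is 3 Ce⁴⁺(aq) + Ga(s) → 3 Ce³⁺(aq) + Ga³⁺(aq), so Q = ([Ce³⁺(aq)]^3·[Ga³⁺(aq)]) / [Ce⁴⁺(aq)]^3.
Solving for the unknown gives log [Ga³⁺(aq)] = −0.848, so [Ga³⁺(aq)] ≈ 0.14 M.

0.14 M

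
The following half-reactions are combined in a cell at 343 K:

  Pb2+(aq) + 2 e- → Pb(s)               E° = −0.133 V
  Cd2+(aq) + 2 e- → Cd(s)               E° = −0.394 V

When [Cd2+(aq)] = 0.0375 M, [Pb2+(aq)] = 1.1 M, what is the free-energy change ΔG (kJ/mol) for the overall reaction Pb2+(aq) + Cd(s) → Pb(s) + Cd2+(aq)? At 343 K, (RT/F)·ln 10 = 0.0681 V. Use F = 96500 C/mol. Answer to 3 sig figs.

−60.0 kJ/mol

E°cell = −0.133 − (−0.394) = +0.261 V; the balanced reaction transfers n = 2 electrons.
Q = [Cd2+(aq)] / [Pb2+(aq)] = 0.0341, so log Q = −1.467 and E = +0.261 − (0.0681/2)(−1.467) = +0.3110 V.
ΔG = −nFE = −(2)(96500)(+0.3110) J/mol = −60.0 kJ/mol.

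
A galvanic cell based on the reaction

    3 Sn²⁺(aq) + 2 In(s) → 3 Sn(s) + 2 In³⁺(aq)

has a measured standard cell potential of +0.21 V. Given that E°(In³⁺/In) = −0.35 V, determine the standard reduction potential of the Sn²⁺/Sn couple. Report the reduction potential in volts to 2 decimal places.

In the reaction as written the Sn²⁺/Sn couple is reduced (cathode) and In³⁺/In is oxidized (anode), so E°cell = E°(Sn²⁺/Sn) − E°(In³⁺/In).
E°(Sn²⁺/Sn) = E°cell + E°(anode) = +0.21 + (−0.35) = −0.14 V.

−0.14 V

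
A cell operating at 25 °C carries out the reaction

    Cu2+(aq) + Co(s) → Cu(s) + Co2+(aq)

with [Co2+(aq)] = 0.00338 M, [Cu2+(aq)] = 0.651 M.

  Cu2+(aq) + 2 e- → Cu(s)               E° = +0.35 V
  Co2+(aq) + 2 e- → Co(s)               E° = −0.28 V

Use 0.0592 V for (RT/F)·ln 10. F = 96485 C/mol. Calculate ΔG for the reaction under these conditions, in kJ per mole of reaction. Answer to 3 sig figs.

−135 kJ/mol

E°cell = +0.35 − (−0.28) = +0.63 V; the balanced reaction transfers n = 2 electrons.
Q = [Co2+(aq)] / [Cu2+(aq)] = 0.00519, so log Q = −2.285 and E = +0.63 − (0.0592/2)(−2.285) = +0.6976 V.
Finally ΔG = −nFE = −(2)(96485 C/mol)(+0.6976 V) = −135 kJ/mol.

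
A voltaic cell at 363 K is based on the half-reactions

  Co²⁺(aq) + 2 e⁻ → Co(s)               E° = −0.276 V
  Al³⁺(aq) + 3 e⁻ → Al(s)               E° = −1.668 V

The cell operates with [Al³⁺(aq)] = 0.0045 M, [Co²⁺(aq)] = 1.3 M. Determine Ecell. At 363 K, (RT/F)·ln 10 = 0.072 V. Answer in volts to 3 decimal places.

Co²⁺/Co is reduced (cathode, E° = −0.276 V) and Al³⁺/Al is oxidized (anode).
E°cell = −0.276 − (−1.668) = +1.392 V, with n = 6 electrons transferred.
For the overall reaction 3 Co²⁺(aq) + 2 Al(s) → 3 Co(s) + 2 Al³⁺(aq), Q = [Al³⁺(aq)]^2 / [Co²⁺(aq)]^3 = 9.22×10^−6, giving log Q = −5.035.
E = E° − (0.072/n)·log Q = +1.392 − (0.072/6)(−5.035) = +1.452 V.

+1.452 V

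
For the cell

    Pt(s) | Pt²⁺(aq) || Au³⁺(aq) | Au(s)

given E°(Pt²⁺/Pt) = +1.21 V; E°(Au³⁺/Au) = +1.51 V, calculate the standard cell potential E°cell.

By convention the left-hand electrode in cell notation is the anode (oxidation) and the right-hand electrode is the cathode (reduction).
E°cell = E°(right) − E°(left) = +1.51 − (+1.21) = +0.30 V.

+0.30 V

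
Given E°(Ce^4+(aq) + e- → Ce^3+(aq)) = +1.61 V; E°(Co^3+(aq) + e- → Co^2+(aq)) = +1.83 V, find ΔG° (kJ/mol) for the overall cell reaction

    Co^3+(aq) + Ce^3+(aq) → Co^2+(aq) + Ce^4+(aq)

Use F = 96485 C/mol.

In the reaction as written Co^3+(aq) is reduced, so the Co³⁺/Co²⁺ couple is the cathode and Ce⁴⁺/Ce³⁺ is the anode.
E°cell = +1.83 − (+1.61) = +0.22 V; balancing electrons gives n = 1.
ΔG° = −nFE°cell = −(1)(96485)(+0.22) J/mol = −21.2 kJ/mol.

−21.2 kJ/mol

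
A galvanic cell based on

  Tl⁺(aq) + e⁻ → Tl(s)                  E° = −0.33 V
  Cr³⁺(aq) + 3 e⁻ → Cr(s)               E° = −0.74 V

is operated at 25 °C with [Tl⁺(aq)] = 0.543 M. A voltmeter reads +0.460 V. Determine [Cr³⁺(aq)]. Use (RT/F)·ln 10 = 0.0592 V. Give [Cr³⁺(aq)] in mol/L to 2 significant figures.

The Tl⁺/Tl couple has the larger reduction potential, so it is the cathode: E°cell = −0.33 − (−0.74) = +0.41 V and n = 3.
From the Nernst equation, log Q = n(E° − E)/0.0592 = 3·(+0.41 − (+0.460))/0.0592 = −2.534.
The balanced reaction is 3 Tl⁺(aq) + Cr(s) → 3 Tl(s) + Cr³⁺(aq), so Q = [Cr³⁺(aq)] / [Tl⁺(aq)]^3.
Substituting the known concentrations and solving, log [Cr³⁺(aq)] = −3.330 and [Cr³⁺(aq)] = 0.00047 M.

0.00047 M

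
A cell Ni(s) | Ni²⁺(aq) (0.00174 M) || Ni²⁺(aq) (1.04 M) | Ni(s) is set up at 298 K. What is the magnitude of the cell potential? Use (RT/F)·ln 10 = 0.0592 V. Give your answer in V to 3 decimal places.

0.082 V

For a concentration cell E°cell = 0, since both electrodes use the same couple.
The compartment with the higher Ni²⁺(aq) concentration (1.04 M) acts as the cathode; ions are reduced there and produced at the dilute (0.00174 M) anode.
With n = 2, Ecell = −(0.0592/2)·log([dilute]/[conc]) = −(0.0592/2)·log(0.00174/1.04) = +0.082 V.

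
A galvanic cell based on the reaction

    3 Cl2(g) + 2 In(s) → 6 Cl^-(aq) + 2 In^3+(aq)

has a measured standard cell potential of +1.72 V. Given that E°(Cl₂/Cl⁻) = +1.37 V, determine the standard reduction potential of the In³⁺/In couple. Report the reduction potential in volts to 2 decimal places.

−0.35 V

In the reaction as written the Cl₂/Cl⁻ couple is reduced (cathode) and In³⁺/In is oxidized (anode), so E°cell = E°(Cl₂/Cl⁻) − E°(In³⁺/In).
E°(In³⁺/In) = E°(cathode) − E°cell = +1.37 − (+1.72) = −0.35 V.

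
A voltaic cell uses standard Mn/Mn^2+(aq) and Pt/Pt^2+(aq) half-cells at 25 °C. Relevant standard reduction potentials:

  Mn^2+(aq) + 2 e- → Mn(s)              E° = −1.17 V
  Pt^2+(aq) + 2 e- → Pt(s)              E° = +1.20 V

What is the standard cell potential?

The Pt²⁺/Pt couple has the higher E°, so Pt ion is reduced (cathode) and Mn is oxidized (anode).
E°cell = E°(cathode) − E°(anode) = +1.20 − (−1.17) = +2.37 V.

+2.37 V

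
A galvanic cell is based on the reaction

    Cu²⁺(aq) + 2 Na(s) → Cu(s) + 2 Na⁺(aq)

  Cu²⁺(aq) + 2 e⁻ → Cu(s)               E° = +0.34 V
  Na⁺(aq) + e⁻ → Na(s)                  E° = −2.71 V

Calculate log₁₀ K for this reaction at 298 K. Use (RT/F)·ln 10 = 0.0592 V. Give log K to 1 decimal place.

The Cu²⁺/Cu couple is reduced (cathode); E°cell = +0.34 − (−2.71) = +3.05 V with n = 2.
At equilibrium E = 0, so log K = nE°cell / 0.0592 = (2)(+3.05) / 0.0592 = 103.0.

log K = 103.0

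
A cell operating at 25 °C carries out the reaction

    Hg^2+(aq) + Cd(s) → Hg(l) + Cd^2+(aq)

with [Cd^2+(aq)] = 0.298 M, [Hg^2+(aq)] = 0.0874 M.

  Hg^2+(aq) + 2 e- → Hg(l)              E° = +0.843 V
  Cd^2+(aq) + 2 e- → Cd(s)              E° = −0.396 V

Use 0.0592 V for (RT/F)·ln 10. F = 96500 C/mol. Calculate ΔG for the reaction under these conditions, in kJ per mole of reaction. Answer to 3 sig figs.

−236 kJ/mol

With Hg²⁺/Hg reduced at the cathode, E°cell = +0.843 − (−0.396) = +1.239 V and n = 2.
The reaction quotient is [Cd^2+(aq)] / [Hg^2+(aq)] = 3.41; by Nernst, E = +1.239 − (0.0592/2)(0.533) = +1.2232 V.
Finally ΔG = −nFE = −(2)(96500 C/mol)(+1.2232 V) = −236 kJ/mol.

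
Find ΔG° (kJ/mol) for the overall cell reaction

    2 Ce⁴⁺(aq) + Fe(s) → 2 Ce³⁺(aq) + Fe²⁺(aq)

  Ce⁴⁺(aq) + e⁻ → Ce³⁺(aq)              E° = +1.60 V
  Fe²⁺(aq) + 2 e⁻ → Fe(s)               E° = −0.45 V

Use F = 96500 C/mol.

−396 kJ/mol

In the reaction as written Ce⁴⁺(aq) is reduced, so the Ce⁴⁺/Ce³⁺ couple is the cathode and Fe²⁺/Fe is the anode.
E°cell = +1.60 − (−0.45) = +2.05 V; balancing electrons gives n = 2.
ΔG° = −nFE°cell = −(2)(96500)(+2.05) J/mol = −396 kJ/mol.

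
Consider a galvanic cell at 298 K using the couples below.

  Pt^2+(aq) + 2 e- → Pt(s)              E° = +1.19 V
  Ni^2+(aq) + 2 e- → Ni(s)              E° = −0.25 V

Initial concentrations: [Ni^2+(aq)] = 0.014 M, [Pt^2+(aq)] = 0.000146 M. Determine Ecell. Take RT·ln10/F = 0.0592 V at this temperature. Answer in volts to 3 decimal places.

+1.381 V

Pt²⁺/Pt is reduced (cathode, E° = +1.19 V) and Ni²⁺/Ni is oxidized (anode).
E°cell = +1.19 − (−0.25) = +1.44 V, with n = 2 electrons transferred.
For the overall reaction Pt^2+(aq) + Ni(s) → Pt(s) + Ni^2+(aq), Q = [Ni^2+(aq)] / [Pt^2+(aq)] = 95.9, giving log Q = 1.982.
Applying E = E° − (RT ln10/nF)·log Q gives +1.44 − (0.0592/2)(1.982) = +1.381 V.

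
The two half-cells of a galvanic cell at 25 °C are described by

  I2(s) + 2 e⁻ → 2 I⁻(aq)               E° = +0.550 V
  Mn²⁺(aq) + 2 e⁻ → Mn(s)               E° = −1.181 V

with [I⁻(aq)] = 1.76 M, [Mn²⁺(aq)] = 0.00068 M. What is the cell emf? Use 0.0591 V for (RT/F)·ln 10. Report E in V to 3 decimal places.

I₂/I⁻ is reduced (cathode, E° = +0.550 V) and Mn²⁺/Mn is oxidized (anode).
E°cell = +0.550 − (−1.181) = +1.731 V, with n = 2 electrons transferred.
For the overall reaction I2(s) + Mn(s) → 2 I⁻(aq) + Mn²⁺(aq), Q = [I⁻(aq)]^2·[Mn²⁺(aq)] = 0.00211, giving log Q = −2.676.
Applying E = E° − (RT ln10/nF)·log Q gives +1.731 − (0.0591/2)(−2.676) = +1.810 V.

+1.810 V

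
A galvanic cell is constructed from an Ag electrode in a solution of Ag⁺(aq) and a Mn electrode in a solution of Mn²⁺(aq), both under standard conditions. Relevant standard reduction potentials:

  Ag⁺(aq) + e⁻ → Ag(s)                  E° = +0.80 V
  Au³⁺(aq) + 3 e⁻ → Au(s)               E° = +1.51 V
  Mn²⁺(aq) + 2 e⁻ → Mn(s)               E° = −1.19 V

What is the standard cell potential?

Of the two couples in this cell, the one with the more positive reduction potential is reduced at the cathode: here that is Ag⁺/Ag (+0.80 V); Mn²⁺/Mn (−1.19 V) is the anode.
E°cell = E°(cathode) − E°(anode) = +0.80 − (−1.19) = +1.99 V.

+1.99 V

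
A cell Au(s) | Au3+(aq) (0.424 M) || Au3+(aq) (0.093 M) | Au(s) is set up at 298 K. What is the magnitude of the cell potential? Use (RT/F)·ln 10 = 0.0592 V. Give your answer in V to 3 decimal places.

For a concentration cell E°cell = 0, since both electrodes use the same couple.
The compartment with the higher Au3+(aq) concentration (0.424 M) acts as the cathode; ions are reduced there and produced at the dilute (0.093 M) anode.
With n = 3, Ecell = −(0.0592/3)·log([dilute]/[conc]) = −(0.0592/3)·log(0.093/0.424) = +0.013 V.

0.013 V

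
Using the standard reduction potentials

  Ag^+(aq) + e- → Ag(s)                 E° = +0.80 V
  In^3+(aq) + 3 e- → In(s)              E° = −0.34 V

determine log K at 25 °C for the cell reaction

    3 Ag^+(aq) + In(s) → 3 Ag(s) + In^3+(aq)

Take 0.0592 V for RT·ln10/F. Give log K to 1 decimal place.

log K = 57.8

The Ag⁺/Ag couple is reduced (cathode); E°cell = +0.80 − (−0.34) = +1.14 V with n = 3.
At equilibrium E = 0, so log K = nE°cell / 0.0592 = (3)(+1.14) / 0.0592 = 57.8.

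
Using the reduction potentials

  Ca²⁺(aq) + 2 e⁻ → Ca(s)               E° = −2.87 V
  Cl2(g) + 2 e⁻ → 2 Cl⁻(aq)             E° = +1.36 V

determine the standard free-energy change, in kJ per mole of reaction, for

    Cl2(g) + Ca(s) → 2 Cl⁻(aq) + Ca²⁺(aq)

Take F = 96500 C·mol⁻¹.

−816 kJ/mol

In the reaction as written Cl2(g) is reduced, so the Cl₂/Cl⁻ couple is the cathode and Ca²⁺/Ca is the anode.
E°cell = +1.36 − (−2.87) = +4.23 V; balancing electrons gives n = 2.
ΔG° = −nFE°cell = −(2)(96500)(+4.23) J/mol = −816 kJ/mol.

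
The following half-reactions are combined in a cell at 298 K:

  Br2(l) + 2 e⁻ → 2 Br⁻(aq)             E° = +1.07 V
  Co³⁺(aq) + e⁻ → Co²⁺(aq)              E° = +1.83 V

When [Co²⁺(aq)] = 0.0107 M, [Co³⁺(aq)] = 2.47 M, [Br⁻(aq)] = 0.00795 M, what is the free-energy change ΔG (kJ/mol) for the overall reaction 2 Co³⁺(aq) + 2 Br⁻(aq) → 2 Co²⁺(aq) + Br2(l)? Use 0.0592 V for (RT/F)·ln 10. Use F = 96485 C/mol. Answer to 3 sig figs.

With Co³⁺/Co²⁺ reduced at the cathode, E°cell = +1.83 − (+1.07) = +0.76 V and n = 2.
Here Q = [Co²⁺(aq)]^2 / ([Co³⁺(aq)]^2·[Br⁻(aq)]^2) = 0.297 (log Q = −0.527), giving E = +0.76 − (0.0592/2)·(−0.527) = +0.7756 V.
ΔG = −nFE = −(2)(96485)(+0.7756) J/mol = −150 kJ/mol.

−150 kJ/mol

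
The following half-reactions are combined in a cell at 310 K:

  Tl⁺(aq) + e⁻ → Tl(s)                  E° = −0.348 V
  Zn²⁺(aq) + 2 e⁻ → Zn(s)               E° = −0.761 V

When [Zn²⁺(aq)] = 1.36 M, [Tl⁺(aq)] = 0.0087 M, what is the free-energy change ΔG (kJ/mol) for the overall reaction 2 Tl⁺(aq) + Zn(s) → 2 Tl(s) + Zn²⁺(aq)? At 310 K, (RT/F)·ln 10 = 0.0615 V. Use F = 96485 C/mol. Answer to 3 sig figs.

−54.5 kJ/mol

The standard cell potential is −0.348 − (−0.761) = +0.413 V, with n = 2 electrons in the balanced equation.
The reaction quotient is [Zn²⁺(aq)] / [Tl⁺(aq)]^2 = 1.8×10^4; by Nernst, E = +0.413 − (0.0615/2)(4.255) = +0.2822 V.
Then ΔG = −nFE = −2 × 96485 × +0.2822 J/mol = −54.5 kJ/mol.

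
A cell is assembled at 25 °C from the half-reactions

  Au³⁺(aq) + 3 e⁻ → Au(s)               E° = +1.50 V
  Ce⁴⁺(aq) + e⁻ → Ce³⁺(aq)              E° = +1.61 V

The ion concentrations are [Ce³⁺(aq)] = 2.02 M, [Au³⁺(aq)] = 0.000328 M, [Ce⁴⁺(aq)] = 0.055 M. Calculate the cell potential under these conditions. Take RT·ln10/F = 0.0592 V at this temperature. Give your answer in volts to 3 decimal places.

+0.086 V

Ce⁴⁺/Ce³⁺ is reduced (cathode, E° = +1.61 V) and Au³⁺/Au is oxidized (anode).
E°cell = E°cat − E°an = +1.61 − (+1.50) = +0.11 V; n = 3.
For the overall reaction 3 Ce⁴⁺(aq) + Au(s) → 3 Ce³⁺(aq) + Au³⁺(aq), Q = ([Ce³⁺(aq)]^3·[Au³⁺(aq)]) / [Ce⁴⁺(aq)]^3 = 16.2, giving log Q = 1.211.
Applying E = E° − (RT ln10/nF)·log Q gives +0.11 − (0.0592/3)(1.211) = +0.086 V.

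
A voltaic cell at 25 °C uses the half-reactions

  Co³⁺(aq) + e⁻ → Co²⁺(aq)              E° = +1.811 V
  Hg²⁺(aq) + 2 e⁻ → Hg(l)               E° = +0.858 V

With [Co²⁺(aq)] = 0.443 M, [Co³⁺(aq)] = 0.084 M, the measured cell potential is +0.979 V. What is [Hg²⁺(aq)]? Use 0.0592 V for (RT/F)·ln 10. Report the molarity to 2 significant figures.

0.0048 M

The Co³⁺/Co²⁺ couple has the larger reduction potential, so it is the cathode: E°cell = +1.811 − (+0.858) = +0.953 V and n = 2.
Rearranging E = E° − (0.0592/n)·log Q gives log Q = 2(+0.953 − (+0.979))/0.0592 = −0.878.
The balanced reaction is 2 Co³⁺(aq) + Hg(l) → 2 Co²⁺(aq) + Hg²⁺(aq), so Q = ([Co²⁺(aq)]^2·[Hg²⁺(aq)]) / [Co³⁺(aq)]^2.
Solving for the unknown gives log [Hg²⁺(aq)] = −2.322, so [Hg²⁺(aq)] ≈ 0.0048 M.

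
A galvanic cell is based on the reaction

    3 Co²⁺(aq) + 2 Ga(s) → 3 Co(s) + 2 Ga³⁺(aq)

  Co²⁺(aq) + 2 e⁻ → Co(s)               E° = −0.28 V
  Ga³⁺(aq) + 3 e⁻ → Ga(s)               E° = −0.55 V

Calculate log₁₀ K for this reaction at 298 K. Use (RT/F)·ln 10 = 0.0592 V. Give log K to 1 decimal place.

log K = 27.4

The Co²⁺/Co couple is reduced (cathode); E°cell = −0.28 − (−0.55) = +0.27 V with n = 6.
At equilibrium E = 0, so log K = nE°cell / 0.0592 = (6)(+0.27) / 0.0592 = 27.4.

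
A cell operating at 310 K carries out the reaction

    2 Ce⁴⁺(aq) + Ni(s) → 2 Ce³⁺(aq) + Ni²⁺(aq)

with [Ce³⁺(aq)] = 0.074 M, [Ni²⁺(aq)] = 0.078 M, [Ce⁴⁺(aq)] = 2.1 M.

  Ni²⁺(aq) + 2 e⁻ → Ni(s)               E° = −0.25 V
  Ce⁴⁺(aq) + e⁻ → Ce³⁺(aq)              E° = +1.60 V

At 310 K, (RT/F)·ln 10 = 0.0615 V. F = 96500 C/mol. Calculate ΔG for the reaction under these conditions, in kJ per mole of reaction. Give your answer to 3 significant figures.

With Ce⁴⁺/Ce³⁺ reduced at the cathode, E°cell = +1.60 − (−0.25) = +1.85 V and n = 2.
Q = ([Ce³⁺(aq)]^2·[Ni²⁺(aq)]) / [Ce⁴⁺(aq)]^2 = 9.69×10^−5, so log Q = −4.014 and E = +1.85 − (0.0615/2)(−4.014) = +1.9734 V.
ΔG = −nFE = −(2)(96500)(+1.9734) J/mol = −381 kJ/mol.

−381 kJ/mol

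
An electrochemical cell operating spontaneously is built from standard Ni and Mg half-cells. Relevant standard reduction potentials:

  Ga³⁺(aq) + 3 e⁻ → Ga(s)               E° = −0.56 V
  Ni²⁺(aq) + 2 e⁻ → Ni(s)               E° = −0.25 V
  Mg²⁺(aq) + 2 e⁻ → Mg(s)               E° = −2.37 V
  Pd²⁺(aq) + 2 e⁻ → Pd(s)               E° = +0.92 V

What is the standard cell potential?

The Ni²⁺/Ni couple has the higher E°, so Ni ion is reduced (cathode) and Mg is oxidized (anode).
E°cell = E°(cathode) − E°(anode) = −0.25 − (−2.37) = +2.12 V.

+2.12 V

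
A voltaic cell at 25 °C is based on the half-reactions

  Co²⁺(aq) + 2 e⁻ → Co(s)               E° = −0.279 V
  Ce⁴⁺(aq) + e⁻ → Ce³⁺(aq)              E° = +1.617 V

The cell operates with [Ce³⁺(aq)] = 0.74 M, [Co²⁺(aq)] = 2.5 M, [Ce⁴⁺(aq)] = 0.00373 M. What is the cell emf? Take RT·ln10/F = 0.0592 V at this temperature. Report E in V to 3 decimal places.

Since E°(Ce⁴⁺/Ce³⁺) > E°(Co²⁺/Co), Ce⁴⁺/Ce³⁺ serves as the cathode.
The standard potential is +1.617 − (−0.279) = +1.896 V and the balanced reaction transfers n = 2 electrons.
For the overall reaction 2 Ce⁴⁺(aq) + Co(s) → 2 Ce³⁺(aq) + Co²⁺(aq), Q = ([Ce³⁺(aq)]^2·[Co²⁺(aq)]) / [Ce⁴⁺(aq)]^2 = 9.84×10^4, giving log Q = 4.993.
E = E° − (0.0592/n)·log Q = +1.896 − (0.0592/2)(4.993) = +1.748 V.

+1.748 V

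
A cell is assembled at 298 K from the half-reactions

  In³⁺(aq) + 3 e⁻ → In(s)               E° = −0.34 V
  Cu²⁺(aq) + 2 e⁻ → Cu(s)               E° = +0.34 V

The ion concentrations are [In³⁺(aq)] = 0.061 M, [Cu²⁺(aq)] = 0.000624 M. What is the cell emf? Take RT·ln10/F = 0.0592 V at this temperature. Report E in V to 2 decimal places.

The Cu²⁺/Cu couple has the more positive E°, so it is the cathode; In³⁺/In is the anode.
The standard potential is +0.34 − (−0.34) = +0.68 V and the balanced reaction transfers n = 6 electrons.
The balanced reaction is 3 Cu²⁺(aq) + 2 In(s) → 3 Cu(s) + 2 In³⁺(aq), so Q = [In³⁺(aq)]^2 / [Cu²⁺(aq)]^3 = 1.53×10^7 and log Q = 7.185.
E = E° − (0.0592/n)·log Q = +0.68 − (0.0592/6)(7.185) = +0.61 V.

+0.61 V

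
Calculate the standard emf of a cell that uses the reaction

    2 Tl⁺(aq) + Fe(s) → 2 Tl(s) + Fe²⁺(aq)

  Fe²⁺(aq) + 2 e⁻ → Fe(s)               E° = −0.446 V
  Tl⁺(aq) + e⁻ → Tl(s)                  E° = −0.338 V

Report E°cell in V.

+0.108 V

Tl⁺(aq) gains electrons, so the Tl⁺/Tl couple is the cathode; the Fe²⁺/Fe couple is the anode.
E°cell = E°(cathode) − E°(anode) = −0.338 − (−0.446) = +0.108 V.
The positive value indicates the reaction is spontaneous as written.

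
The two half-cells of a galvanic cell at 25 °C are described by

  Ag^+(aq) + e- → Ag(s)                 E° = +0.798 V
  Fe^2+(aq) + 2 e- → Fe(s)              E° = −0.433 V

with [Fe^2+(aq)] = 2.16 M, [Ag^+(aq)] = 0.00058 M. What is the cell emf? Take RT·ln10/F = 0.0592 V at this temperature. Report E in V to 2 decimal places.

+1.03 V

Ag⁺/Ag is reduced (cathode, E° = +0.798 V) and Fe²⁺/Fe is oxidized (anode).
E°cell = E°cat − E°an = +0.798 − (−0.433) = +1.231 V; n = 2.
The balanced reaction is 2 Ag^+(aq) + Fe(s) → 2 Ag(s) + Fe^2+(aq), so Q = [Fe^2+(aq)] / [Ag^+(aq)]^2 = 6.42×10^6 and log Q = 6.808.
E = E° − (0.0592/n)·log Q = +1.231 − (0.0592/2)(6.808) = +1.03 V.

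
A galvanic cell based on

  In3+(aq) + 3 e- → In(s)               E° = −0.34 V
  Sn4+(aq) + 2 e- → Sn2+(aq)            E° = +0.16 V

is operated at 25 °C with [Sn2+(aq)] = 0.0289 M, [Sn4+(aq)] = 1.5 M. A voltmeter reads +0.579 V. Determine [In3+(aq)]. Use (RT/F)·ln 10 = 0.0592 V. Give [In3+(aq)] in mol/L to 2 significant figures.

0.037 M

With Sn⁴⁺/Sn²⁺ at the cathode and In³⁺/In at the anode, E°cell = +0.16 − (−0.34) = +0.50 V (n = 6).
Since E = E° − (0.0592/n)·log Q, log Q = n(E° − E)/0.0592 = −8.007.
The balanced reaction is 3 Sn4+(aq) + 2 In(s) → 3 Sn2+(aq) + 2 In3+(aq), so Q = ([Sn2+(aq)]^3·[In3+(aq)]^2) / [Sn4+(aq)]^3.
Solving for the unknown gives log [In3+(aq)] = −1.431, so [In3+(aq)] ≈ 0.037 M.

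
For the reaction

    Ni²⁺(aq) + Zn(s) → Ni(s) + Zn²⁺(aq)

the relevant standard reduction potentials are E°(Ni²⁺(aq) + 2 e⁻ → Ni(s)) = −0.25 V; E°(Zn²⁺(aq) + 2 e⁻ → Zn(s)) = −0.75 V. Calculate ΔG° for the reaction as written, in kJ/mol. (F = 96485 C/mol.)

−96.5 kJ/mol

In the reaction as written Ni²⁺(aq) is reduced, so the Ni²⁺/Ni couple is the cathode and Zn²⁺/Zn is the anode.
E°cell = −0.25 − (−0.75) = +0.50 V; balancing electrons gives n = 2.
ΔG° = −nFE°cell = −(2)(96485)(+0.50) J/mol = −96.5 kJ/mol.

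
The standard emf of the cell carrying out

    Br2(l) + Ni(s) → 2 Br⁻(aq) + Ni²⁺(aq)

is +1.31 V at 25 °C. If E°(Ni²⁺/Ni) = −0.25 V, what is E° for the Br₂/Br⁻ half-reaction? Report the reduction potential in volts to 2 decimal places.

+1.06 V

In the reaction as written the Br₂/Br⁻ couple is reduced (cathode) and Ni²⁺/Ni is oxidized (anode), so E°cell = E°(Br₂/Br⁻) − E°(Ni²⁺/Ni).
E°(Br₂/Br⁻) = E°cell + E°(anode) = +1.31 + (−0.25) = +1.06 V.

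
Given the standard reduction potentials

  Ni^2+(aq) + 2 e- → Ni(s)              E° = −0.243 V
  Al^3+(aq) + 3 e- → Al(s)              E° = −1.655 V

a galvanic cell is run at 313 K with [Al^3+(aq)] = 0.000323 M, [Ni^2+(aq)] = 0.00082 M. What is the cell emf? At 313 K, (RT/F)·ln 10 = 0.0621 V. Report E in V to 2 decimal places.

+1.39 V

Since E°(Ni²⁺/Ni) > E°(Al³⁺/Al), Ni²⁺/Ni serves as the cathode.
E°cell = −0.243 − (−1.655) = +1.412 V, with n = 6 electrons transferred.
The balanced reaction is 3 Ni^2+(aq) + 2 Al(s) → 3 Ni(s) + 2 Al^3+(aq), so Q = [Al^3+(aq)]^2 / [Ni^2+(aq)]^3 = 189 and log Q = 2.277.
By the Nernst equation, E = +1.412 − (0.0621/6)·(2.277) = +1.39 V.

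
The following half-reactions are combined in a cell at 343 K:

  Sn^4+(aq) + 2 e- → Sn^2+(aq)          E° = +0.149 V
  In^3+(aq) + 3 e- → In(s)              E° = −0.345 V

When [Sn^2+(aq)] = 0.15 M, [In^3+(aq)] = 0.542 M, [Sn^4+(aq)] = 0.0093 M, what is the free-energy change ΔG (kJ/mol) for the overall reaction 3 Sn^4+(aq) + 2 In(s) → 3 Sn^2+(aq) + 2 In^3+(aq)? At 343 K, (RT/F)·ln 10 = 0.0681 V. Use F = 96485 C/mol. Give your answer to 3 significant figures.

−266 kJ/mol

E°cell = +0.149 − (−0.345) = +0.494 V; the balanced reaction transfers n = 6 electrons.
Here Q = ([Sn^2+(aq)]^3·[In^3+(aq)]^2) / [Sn^4+(aq)]^3 = 1.23×10^3 (log Q = 3.091), giving E = +0.494 − (0.0681/6)·(3.091) = +0.4589 V.
ΔG = −nFE = −(6)(96485)(+0.4589) J/mol = −266 kJ/mol.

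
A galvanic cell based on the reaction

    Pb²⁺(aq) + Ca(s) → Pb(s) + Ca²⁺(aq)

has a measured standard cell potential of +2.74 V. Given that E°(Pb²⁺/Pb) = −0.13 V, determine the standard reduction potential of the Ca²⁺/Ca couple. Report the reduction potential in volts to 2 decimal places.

In the reaction as written the Pb²⁺/Pb couple is reduced (cathode) and Ca²⁺/Ca is oxidized (anode), so E°cell = E°(Pb²⁺/Pb) − E°(Ca²⁺/Ca).
E°(Ca²⁺/Ca) = E°(cathode) − E°cell = −0.13 − (+2.74) = −2.87 V.

−2.87 V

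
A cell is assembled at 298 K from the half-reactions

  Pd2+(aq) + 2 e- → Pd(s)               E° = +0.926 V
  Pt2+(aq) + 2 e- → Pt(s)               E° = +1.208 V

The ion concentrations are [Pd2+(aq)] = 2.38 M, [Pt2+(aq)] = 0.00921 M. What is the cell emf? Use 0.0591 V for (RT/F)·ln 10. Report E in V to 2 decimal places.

+0.21 V

Pt²⁺/Pt is reduced (cathode, E° = +1.208 V) and Pd²⁺/Pd is oxidized (anode).
E°cell = +1.208 − (+0.926) = +0.282 V, with n = 2 electrons transferred.
Balancing gives Pt2+(aq) + Pd(s) → Pt(s) + Pd2+(aq); hence Q = [Pd2+(aq)] / [Pt2+(aq)] = 258 (log Q = 2.412).
By the Nernst equation, E = +0.282 − (0.0591/2)·(2.412) = +0.21 V.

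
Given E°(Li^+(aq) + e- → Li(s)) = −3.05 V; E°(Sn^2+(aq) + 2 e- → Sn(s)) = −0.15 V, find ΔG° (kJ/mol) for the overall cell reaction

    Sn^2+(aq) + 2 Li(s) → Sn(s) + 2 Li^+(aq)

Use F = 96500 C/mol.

In the reaction as written Sn^2+(aq) is reduced, so the Sn²⁺/Sn couple is the cathode and Li⁺/Li is the anode.
E°cell = −0.15 − (−3.05) = +2.90 V; balancing electrons gives n = 2.
ΔG° = −nFE°cell = −(2)(96500)(+2.90) J/mol = −560 kJ/mol.

−560 kJ/mol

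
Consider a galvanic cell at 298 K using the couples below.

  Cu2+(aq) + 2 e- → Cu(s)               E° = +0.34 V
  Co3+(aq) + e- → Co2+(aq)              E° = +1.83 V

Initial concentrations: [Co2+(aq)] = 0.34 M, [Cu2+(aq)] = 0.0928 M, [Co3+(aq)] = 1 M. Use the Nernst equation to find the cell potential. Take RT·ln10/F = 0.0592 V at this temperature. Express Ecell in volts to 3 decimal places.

The Co³⁺/Co²⁺ couple has the more positive E°, so it is the cathode; Cu²⁺/Cu is the anode.
E°cell = +1.83 − (+0.34) = +1.49 V, with n = 2 electrons transferred.
For the overall reaction 2 Co3+(aq) + Cu(s) → 2 Co2+(aq) + Cu2+(aq), Q = ([Co2+(aq)]^2·[Cu2+(aq)]) / [Co3+(aq)]^2 = 0.0107, giving log Q = −1.969.
E = E° − (0.0592/n)·log Q = +1.49 − (0.0592/2)(−1.969) = +1.548 V.

+1.548 V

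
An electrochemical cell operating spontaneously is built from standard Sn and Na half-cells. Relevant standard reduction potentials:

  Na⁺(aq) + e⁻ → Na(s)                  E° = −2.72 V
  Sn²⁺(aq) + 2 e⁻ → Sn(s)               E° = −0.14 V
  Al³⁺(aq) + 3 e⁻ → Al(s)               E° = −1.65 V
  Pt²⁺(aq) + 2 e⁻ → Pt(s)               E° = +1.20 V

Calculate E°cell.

Of the two couples in this cell, the one with the more positive reduction potential is reduced at the cathode: here that is Sn²⁺/Sn (−0.14 V); Na⁺/Na (−2.72 V) is the anode.
E°cell = E°(cathode) − E°(anode) = −0.14 − (−2.72) = +2.58 V.

+2.58 V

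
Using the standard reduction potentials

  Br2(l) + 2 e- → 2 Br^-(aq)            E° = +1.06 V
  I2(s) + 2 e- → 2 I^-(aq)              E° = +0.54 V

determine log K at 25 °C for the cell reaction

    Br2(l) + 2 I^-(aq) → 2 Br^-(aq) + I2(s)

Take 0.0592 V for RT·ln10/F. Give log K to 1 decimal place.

The Br₂/Br⁻ couple is reduced (cathode); E°cell = +1.06 − (+0.54) = +0.52 V with n = 2.
At equilibrium E = 0, so log K = nE°cell / 0.0592 = (2)(+0.52) / 0.0592 = 17.6.

log K = 17.6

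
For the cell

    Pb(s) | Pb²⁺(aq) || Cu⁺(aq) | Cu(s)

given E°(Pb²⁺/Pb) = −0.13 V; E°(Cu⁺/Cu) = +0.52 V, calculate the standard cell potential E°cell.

By convention the left-hand electrode in cell notation is the anode (oxidation) and the right-hand electrode is the cathode (reduction).
E°cell = E°(right) − E°(left) = +0.52 − (−0.13) = +0.65 V.

+0.65 V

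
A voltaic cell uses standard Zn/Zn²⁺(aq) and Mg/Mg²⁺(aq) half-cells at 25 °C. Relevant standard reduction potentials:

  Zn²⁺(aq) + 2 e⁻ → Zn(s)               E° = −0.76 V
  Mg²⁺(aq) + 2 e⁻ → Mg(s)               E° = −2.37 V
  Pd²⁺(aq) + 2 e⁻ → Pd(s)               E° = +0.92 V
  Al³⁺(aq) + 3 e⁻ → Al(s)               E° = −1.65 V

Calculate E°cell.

+1.61 V

The Zn²⁺/Zn couple has the higher E°, so Zn ion is reduced (cathode) and Mg is oxidized (anode).
E°cell = E°(cathode) − E°(anode) = −0.76 − (−2.37) = +1.61 V.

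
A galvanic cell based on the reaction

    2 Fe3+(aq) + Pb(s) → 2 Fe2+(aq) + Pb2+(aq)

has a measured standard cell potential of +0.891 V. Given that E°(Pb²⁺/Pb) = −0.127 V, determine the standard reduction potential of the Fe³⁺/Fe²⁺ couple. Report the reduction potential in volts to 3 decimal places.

+0.764 V

In the reaction as written the Fe³⁺/Fe²⁺ couple is reduced (cathode) and Pb²⁺/Pb is oxidized (anode), so E°cell = E°(Fe³⁺/Fe²⁺) − E°(Pb²⁺/Pb).
E°(Fe³⁺/Fe²⁺) = E°cell + E°(anode) = +0.891 + (−0.127) = +0.764 V.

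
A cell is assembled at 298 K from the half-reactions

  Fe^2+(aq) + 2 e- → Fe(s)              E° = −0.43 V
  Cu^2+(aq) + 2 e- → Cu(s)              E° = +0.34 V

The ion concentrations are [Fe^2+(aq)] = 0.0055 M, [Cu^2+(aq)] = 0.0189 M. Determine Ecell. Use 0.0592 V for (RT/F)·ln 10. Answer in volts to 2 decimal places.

+0.79 V

Cu²⁺/Cu is reduced (cathode, E° = +0.34 V) and Fe²⁺/Fe is oxidized (anode).
E°cell = +0.34 − (−0.43) = +0.77 V, with n = 2 electrons transferred.
The balanced reaction is Cu^2+(aq) + Fe(s) → Cu(s) + Fe^2+(aq), so Q = [Fe^2+(aq)] / [Cu^2+(aq)] = 0.291 and log Q = −0.536.
By the Nernst equation, E = +0.77 − (0.0592/2)·(−0.536) = +0.79 V.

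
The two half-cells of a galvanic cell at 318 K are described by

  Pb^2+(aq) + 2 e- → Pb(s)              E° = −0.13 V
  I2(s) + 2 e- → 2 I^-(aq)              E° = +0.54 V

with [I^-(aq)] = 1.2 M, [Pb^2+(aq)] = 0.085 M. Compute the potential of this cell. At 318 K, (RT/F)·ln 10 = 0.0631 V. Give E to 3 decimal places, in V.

+0.699 V

I₂/I⁻ is reduced (cathode, E° = +0.54 V) and Pb²⁺/Pb is oxidized (anode).
E°cell = +0.54 − (−0.13) = +0.67 V, with n = 2 electrons transferred.
Balancing gives I2(s) + Pb(s) → 2 I^-(aq) + Pb^2+(aq); hence Q = [I^-(aq)]^2·[Pb^2+(aq)] = 0.122 (log Q = −0.912).
By the Nernst equation, E = +0.67 − (0.0631/2)·(−0.912) = +0.699 V.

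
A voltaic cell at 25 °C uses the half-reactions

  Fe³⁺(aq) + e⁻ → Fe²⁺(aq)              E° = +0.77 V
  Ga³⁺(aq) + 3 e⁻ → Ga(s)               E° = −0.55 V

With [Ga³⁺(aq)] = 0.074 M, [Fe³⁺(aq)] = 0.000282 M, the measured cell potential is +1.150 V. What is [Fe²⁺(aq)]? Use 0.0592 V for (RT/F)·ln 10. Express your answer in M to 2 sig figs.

0.50 M

The Fe³⁺/Fe²⁺ couple has the larger reduction potential, so it is the cathode: E°cell = +0.77 − (−0.55) = +1.32 V and n = 3.
From the Nernst equation, log Q = n(E° − E)/0.0592 = 3·(+1.32 − (+1.150))/0.0592 = 8.615.
The balanced reaction is 3 Fe³⁺(aq) + Ga(s) → 3 Fe²⁺(aq) + Ga³⁺(aq), so Q = ([Fe²⁺(aq)]^3·[Ga³⁺(aq)]) / [Fe³⁺(aq)]^3.
Solving for the unknown gives log [Fe²⁺(aq)] = −0.301, so [Fe²⁺(aq)] ≈ 0.50 M.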